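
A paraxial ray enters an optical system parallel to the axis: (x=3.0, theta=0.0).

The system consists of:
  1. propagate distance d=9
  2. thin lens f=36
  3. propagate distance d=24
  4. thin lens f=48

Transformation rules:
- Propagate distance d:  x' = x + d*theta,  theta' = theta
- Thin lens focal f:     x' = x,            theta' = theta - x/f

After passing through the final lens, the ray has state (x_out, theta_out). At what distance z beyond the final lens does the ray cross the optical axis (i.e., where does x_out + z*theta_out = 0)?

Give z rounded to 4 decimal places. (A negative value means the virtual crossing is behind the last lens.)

Answer: 9.6000

Derivation:
Initial: x=3.0000 theta=0.0000
After 1 (propagate distance d=9): x=3.0000 theta=0.0000
After 2 (thin lens f=36): x=3.0000 theta=-1/12 (≈-0.0833)
After 3 (propagate distance d=24): x=1.0000 theta=-1/12 (≈-0.0833)
After 4 (thin lens f=48): x=1.0000 theta=-5/48 (≈-0.1042)
z_focus = -x_out/theta_out = -(1.0000)/(-5/48) = 9.6000
Rounded to 4 decimal places: z = 9.6000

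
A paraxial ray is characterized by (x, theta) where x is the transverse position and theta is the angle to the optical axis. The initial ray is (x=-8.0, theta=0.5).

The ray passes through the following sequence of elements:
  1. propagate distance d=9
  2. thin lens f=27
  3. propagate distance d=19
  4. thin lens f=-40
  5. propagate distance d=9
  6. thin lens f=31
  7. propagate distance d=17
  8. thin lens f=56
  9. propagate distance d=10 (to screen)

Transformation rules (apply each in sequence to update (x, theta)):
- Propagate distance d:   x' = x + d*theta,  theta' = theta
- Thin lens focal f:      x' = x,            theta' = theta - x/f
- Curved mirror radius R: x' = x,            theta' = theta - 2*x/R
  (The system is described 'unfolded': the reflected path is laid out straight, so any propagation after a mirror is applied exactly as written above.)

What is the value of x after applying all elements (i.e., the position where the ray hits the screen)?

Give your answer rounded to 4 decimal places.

Initial: x=-8.0000 theta=0.5000
After 1 (propagate distance d=9): x=-3.5000 theta=0.5000
After 2 (thin lens f=27): x=-3.5000 theta=17/27 (≈0.6296)
After 3 (propagate distance d=19): x=457/54 (≈8.4630) theta=17/27 (≈0.6296)
After 4 (thin lens f=-40): x=457/54 (≈8.4630) theta=1817/2160 (≈0.8412)
After 5 (propagate distance d=9): x=34633/2160 (≈16.0338) theta=1817/2160 (≈0.8412)
After 6 (thin lens f=31): x=34633/2160 (≈16.0338) theta=10847/33480 (≈0.3240)
After 7 (propagate distance d=17): x=53423/2480 (≈21.5415) theta=10847/33480 (≈0.3240)
After 8 (thin lens f=56): x=53423/2480 (≈21.5415) theta=-227557/3749760 (≈-0.0607)
After 9 (propagate distance d=10 (to screen)): x=39250003/1874880 (≈20.9347) theta=-227557/3749760 (≈-0.0607)
Rounded to 4 decimal places: x = 20.9347

Answer: 20.9347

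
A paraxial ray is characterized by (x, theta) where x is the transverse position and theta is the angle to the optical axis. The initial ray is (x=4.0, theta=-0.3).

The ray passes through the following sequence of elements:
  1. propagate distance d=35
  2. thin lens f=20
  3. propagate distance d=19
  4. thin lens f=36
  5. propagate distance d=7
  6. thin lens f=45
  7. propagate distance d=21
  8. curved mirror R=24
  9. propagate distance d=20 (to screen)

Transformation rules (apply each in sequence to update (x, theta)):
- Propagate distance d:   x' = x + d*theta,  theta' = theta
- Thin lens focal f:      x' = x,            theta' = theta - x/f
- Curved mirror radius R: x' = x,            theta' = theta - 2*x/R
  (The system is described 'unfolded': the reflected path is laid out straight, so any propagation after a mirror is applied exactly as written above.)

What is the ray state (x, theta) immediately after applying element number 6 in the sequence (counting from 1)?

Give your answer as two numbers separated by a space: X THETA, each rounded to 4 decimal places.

Answer: -4.6785 0.2963

Derivation:
Initial: x=4.0000 theta=-0.3000
After 1 (propagate distance d=35): x=-6.5000 theta=-0.3000
After 2 (thin lens f=20): x=-6.5000 theta=0.0250
After 3 (propagate distance d=19): x=-6.0250 theta=0.0250
After 4 (thin lens f=36): x=-6.0250 theta=277/1440 (≈0.1924)
After 5 (propagate distance d=7): x=-6737/1440 (≈-4.6785) theta=277/1440 (≈0.1924)
After 6 (thin lens f=45): x=-6737/1440 (≈-4.6785) theta=9601/32400 (≈0.2963)
Rounded to 4 decimal places: x = -4.6785, theta = 0.2963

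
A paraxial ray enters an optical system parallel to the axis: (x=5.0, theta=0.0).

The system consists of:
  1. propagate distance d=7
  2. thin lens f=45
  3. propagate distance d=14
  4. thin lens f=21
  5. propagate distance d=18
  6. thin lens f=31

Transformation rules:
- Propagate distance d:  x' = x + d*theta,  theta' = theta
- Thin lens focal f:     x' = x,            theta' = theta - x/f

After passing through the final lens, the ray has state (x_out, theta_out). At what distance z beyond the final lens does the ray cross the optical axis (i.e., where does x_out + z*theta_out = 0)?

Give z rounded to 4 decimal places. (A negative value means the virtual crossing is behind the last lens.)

Answer: -6.6579

Derivation:
Initial: x=5.0000 theta=0.0000
After 1 (propagate distance d=7): x=5.0000 theta=0.0000
After 2 (thin lens f=45): x=5.0000 theta=-1/9 (≈-0.1111)
After 3 (propagate distance d=14): x=31/9 (≈3.4444) theta=-1/9 (≈-0.1111)
After 4 (thin lens f=21): x=31/9 (≈3.4444) theta=-52/189 (≈-0.2751)
After 5 (propagate distance d=18): x=-95/63 (≈-1.5079) theta=-52/189 (≈-0.2751)
After 6 (thin lens f=31): x=-95/63 (≈-1.5079) theta=-1327/5859 (≈-0.2265)
z_focus = -x_out/theta_out = -(-95/63)/(-1327/5859) = -8835/1327 ≈ -6.6579
Rounded to 4 decimal places: z = -6.6579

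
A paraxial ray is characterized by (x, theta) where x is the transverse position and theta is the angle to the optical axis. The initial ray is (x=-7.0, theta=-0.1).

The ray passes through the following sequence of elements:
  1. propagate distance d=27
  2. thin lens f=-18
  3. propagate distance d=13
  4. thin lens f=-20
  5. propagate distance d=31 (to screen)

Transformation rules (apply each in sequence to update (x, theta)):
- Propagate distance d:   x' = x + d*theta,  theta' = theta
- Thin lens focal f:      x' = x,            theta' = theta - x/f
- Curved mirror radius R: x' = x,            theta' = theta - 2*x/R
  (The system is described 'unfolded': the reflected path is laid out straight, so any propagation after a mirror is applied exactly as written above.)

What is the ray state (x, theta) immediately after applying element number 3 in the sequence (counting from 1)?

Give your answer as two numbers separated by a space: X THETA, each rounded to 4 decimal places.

Initial: x=-7.0000 theta=-0.1000
After 1 (propagate distance d=27): x=-9.7000 theta=-0.1000
After 2 (thin lens f=-18): x=-9.7000 theta=-23/36 (≈-0.6389)
After 3 (propagate distance d=13): x=-3241/180 (≈-18.0056) theta=-23/36 (≈-0.6389)
Rounded to 4 decimal places: x = -18.0056, theta = -0.6389

Answer: -18.0056 -0.6389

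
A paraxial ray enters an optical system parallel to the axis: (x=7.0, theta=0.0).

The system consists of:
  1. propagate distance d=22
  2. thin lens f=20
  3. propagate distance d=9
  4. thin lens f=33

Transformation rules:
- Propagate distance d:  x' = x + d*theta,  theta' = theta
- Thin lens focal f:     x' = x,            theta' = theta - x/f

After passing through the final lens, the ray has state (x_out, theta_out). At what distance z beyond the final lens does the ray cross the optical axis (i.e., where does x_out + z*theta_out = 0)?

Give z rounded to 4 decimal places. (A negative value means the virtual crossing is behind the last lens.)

Answer: 8.2500

Derivation:
Initial: x=7.0000 theta=0.0000
After 1 (propagate distance d=22): x=7.0000 theta=0.0000
After 2 (thin lens f=20): x=7.0000 theta=-0.3500
After 3 (propagate distance d=9): x=3.8500 theta=-0.3500
After 4 (thin lens f=33): x=3.8500 theta=-7/15 (≈-0.4667)
z_focus = -x_out/theta_out = -(3.8500)/(-7/15) = 8.2500
Rounded to 4 decimal places: z = 8.2500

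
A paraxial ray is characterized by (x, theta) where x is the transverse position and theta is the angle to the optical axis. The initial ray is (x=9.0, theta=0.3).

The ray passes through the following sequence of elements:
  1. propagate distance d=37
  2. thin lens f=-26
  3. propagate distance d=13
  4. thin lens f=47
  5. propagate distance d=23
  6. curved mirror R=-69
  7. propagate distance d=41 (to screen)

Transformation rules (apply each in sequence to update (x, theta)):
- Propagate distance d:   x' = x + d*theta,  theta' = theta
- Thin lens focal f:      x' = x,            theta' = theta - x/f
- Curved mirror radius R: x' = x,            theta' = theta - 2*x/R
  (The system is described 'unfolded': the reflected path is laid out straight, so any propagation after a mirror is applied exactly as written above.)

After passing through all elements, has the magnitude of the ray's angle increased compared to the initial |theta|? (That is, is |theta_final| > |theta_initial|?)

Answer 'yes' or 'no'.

Initial: x=9.0000 theta=0.3000
After 1 (propagate distance d=37): x=20.1000 theta=0.3000
After 2 (thin lens f=-26): x=20.1000 theta=279/260 (≈1.0731)
After 3 (propagate distance d=13): x=34.0500 theta=279/260 (≈1.0731)
After 4 (thin lens f=47): x=34.0500 theta=213/611 (≈0.3486)
After 5 (propagate distance d=23): x=514071/12220 (≈42.0680) theta=213/611 (≈0.3486)
After 6 (curved mirror R=-69): x=514071/12220 (≈42.0680) theta=220347/140530 (≈1.5680)
After 7 (propagate distance d=41 (to screen)): x=29892087/281060 (≈106.3548) theta=220347/140530 (≈1.5680)
|theta_initial|=0.3000 |theta_final|=220347/140530 (≈1.5680) -> increased

Answer: yes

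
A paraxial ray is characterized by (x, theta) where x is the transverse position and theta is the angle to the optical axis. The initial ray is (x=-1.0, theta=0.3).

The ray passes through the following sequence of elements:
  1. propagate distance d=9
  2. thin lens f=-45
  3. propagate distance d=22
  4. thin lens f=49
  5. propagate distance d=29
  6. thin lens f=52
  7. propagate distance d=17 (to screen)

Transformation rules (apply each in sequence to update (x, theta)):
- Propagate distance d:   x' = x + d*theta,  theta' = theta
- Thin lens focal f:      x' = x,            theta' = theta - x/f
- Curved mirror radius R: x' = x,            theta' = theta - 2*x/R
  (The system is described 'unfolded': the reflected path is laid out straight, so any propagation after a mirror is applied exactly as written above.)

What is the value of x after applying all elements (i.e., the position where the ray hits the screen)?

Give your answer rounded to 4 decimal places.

Initial: x=-1.0000 theta=0.3000
After 1 (propagate distance d=9): x=1.7000 theta=0.3000
After 2 (thin lens f=-45): x=1.7000 theta=76/225 (≈0.3378)
After 3 (propagate distance d=22): x=4109/450 (≈9.1311) theta=76/225 (≈0.3378)
After 4 (thin lens f=49): x=4109/450 (≈9.1311) theta=53/350 (≈0.1514)
After 5 (propagate distance d=29): x=21298/1575 (≈13.5225) theta=53/350 (≈0.1514)
After 6 (thin lens f=52): x=21298/1575 (≈13.5225) theta=-2224/20475 (≈-0.1086)
After 7 (propagate distance d=17 (to screen)): x=239066/20475 (≈11.6760) theta=-2224/20475 (≈-0.1086)
Rounded to 4 decimal places: x = 11.6760

Answer: 11.6760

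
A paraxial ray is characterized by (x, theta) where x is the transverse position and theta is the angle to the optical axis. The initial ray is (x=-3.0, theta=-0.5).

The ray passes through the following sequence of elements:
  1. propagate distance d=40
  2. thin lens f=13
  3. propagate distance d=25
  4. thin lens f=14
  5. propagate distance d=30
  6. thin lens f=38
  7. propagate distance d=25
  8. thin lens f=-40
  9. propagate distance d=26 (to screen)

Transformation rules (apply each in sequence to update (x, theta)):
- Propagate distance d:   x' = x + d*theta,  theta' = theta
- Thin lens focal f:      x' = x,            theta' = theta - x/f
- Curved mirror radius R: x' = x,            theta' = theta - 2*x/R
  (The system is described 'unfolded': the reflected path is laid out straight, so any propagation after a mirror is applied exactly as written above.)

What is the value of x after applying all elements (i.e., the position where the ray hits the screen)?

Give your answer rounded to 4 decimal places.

Answer: 40.0524

Derivation:
Initial: x=-3.0000 theta=-0.5000
After 1 (propagate distance d=40): x=-23.0000 theta=-0.5000
After 2 (thin lens f=13): x=-23.0000 theta=33/26 (≈1.2692)
After 3 (propagate distance d=25): x=227/26 (≈8.7308) theta=33/26 (≈1.2692)
After 4 (thin lens f=14): x=227/26 (≈8.7308) theta=235/364 (≈0.6456)
After 5 (propagate distance d=30): x=2557/91 (≈28.0989) theta=235/364 (≈0.6456)
After 6 (thin lens f=38): x=2557/91 (≈28.0989) theta=-649/6916 (≈-0.0938)
After 7 (propagate distance d=25): x=178107/6916 (≈25.7529) theta=-649/6916 (≈-0.0938)
After 8 (thin lens f=-40): x=178107/6916 (≈25.7529) theta=152147/276640 (≈0.5500)
After 9 (propagate distance d=26 (to screen)): x=5540051/138320 (≈40.0524) theta=152147/276640 (≈0.5500)
Rounded to 4 decimal places: x = 40.0524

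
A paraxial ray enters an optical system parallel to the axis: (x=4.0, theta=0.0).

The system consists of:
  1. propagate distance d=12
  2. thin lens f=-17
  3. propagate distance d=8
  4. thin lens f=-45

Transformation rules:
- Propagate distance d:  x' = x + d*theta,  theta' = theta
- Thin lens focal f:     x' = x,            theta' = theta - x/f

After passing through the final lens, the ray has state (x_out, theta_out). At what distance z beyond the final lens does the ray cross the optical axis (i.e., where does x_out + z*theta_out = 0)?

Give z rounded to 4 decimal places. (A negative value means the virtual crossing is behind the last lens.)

Initial: x=4.0000 theta=0.0000
After 1 (propagate distance d=12): x=4.0000 theta=0.0000
After 2 (thin lens f=-17): x=4.0000 theta=4/17 (≈0.2353)
After 3 (propagate distance d=8): x=100/17 (≈5.8824) theta=4/17 (≈0.2353)
After 4 (thin lens f=-45): x=100/17 (≈5.8824) theta=56/153 (≈0.3660)
z_focus = -x_out/theta_out = -(100/17)/(56/153) = -225/14 ≈ -16.0714
Rounded to 4 decimal places: z = -16.0714

Answer: -16.0714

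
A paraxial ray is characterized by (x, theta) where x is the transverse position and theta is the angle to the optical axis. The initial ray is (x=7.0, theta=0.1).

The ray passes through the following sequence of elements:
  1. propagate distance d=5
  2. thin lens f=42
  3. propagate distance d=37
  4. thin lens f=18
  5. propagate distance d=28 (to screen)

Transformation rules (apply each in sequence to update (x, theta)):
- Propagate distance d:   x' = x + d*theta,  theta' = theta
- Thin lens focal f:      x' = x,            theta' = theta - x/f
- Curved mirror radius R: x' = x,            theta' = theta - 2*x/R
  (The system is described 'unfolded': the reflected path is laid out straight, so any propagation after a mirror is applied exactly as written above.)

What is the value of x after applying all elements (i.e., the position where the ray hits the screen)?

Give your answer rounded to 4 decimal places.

Initial: x=7.0000 theta=0.1000
After 1 (propagate distance d=5): x=7.5000 theta=0.1000
After 2 (thin lens f=42): x=7.5000 theta=-11/140 (≈-0.0786)
After 3 (propagate distance d=37): x=643/140 (≈4.5929) theta=-11/140 (≈-0.0786)
After 4 (thin lens f=18): x=643/140 (≈4.5929) theta=-841/2520 (≈-0.3337)
After 5 (propagate distance d=28 (to screen)): x=-5987/1260 (≈-4.7516) theta=-841/2520 (≈-0.3337)
Rounded to 4 decimal places: x = -4.7516

Answer: -4.7516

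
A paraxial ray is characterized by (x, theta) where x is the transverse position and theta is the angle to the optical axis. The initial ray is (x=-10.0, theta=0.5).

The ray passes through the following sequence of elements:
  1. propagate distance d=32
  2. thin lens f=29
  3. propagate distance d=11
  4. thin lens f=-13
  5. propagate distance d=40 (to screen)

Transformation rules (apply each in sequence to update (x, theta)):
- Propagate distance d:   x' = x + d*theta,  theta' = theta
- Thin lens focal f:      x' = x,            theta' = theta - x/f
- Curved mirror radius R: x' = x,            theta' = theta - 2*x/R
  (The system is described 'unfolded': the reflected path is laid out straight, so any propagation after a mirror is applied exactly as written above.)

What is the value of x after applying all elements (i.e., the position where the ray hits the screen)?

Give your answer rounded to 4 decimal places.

Initial: x=-10.0000 theta=0.5000
After 1 (propagate distance d=32): x=6.0000 theta=0.5000
After 2 (thin lens f=29): x=6.0000 theta=17/58 (≈0.2931)
After 3 (propagate distance d=11): x=535/58 (≈9.2241) theta=17/58 (≈0.2931)
After 4 (thin lens f=-13): x=535/58 (≈9.2241) theta=378/377 (≈1.0027)
After 5 (propagate distance d=40 (to screen)): x=37195/754 (≈49.3302) theta=378/377 (≈1.0027)
Rounded to 4 decimal places: x = 49.3302

Answer: 49.3302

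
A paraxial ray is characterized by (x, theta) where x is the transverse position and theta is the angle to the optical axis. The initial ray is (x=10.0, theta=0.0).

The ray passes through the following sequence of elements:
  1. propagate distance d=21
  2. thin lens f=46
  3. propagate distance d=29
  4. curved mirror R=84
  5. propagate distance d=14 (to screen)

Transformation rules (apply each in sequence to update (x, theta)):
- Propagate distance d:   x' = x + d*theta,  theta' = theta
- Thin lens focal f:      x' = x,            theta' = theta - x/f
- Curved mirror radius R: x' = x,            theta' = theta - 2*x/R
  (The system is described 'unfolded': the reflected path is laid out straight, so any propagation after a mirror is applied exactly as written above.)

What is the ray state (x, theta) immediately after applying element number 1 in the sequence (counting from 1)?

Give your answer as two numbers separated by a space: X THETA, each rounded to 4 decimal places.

Answer: 10.0000 0.0000

Derivation:
Initial: x=10.0000 theta=0.0000
After 1 (propagate distance d=21): x=10.0000 theta=0.0000
Rounded to 4 decimal places: x = 10.0000, theta = 0.0000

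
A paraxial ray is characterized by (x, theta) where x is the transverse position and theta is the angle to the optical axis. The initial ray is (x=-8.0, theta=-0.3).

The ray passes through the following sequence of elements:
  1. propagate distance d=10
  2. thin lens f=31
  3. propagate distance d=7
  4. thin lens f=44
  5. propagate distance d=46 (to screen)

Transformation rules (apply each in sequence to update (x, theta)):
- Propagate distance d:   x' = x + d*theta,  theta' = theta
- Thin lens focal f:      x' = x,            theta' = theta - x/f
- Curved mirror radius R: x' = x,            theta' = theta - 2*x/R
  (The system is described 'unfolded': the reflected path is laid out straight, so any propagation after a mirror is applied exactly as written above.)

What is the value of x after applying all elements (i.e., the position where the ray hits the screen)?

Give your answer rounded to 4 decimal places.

Initial: x=-8.0000 theta=-0.3000
After 1 (propagate distance d=10): x=-11.0000 theta=-0.3000
After 2 (thin lens f=31): x=-11.0000 theta=17/310 (≈0.0548)
After 3 (propagate distance d=7): x=-3291/310 (≈-10.6161) theta=17/310 (≈0.0548)
After 4 (thin lens f=44): x=-3291/310 (≈-10.6161) theta=4039/13640 (≈0.2961)
After 5 (propagate distance d=46 (to screen)): x=4099/1364 (≈3.0051) theta=4039/13640 (≈0.2961)
Rounded to 4 decimal places: x = 3.0051

Answer: 3.0051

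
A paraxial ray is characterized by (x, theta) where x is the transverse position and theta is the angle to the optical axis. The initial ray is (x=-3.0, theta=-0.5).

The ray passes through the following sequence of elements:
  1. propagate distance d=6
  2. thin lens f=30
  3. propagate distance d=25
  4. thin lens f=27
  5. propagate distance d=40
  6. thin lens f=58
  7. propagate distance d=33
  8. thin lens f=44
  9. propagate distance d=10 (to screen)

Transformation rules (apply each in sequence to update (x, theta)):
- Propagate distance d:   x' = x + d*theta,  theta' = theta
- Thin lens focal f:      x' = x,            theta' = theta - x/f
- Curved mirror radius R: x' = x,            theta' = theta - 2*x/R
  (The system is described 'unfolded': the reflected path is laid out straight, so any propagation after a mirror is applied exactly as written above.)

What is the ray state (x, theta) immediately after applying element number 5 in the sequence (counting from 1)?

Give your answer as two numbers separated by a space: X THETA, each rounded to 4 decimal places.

Answer: -5.5000 0.2000

Derivation:
Initial: x=-3.0000 theta=-0.5000
After 1 (propagate distance d=6): x=-6.0000 theta=-0.5000
After 2 (thin lens f=30): x=-6.0000 theta=-0.3000
After 3 (propagate distance d=25): x=-13.5000 theta=-0.3000
After 4 (thin lens f=27): x=-13.5000 theta=0.2000
After 5 (propagate distance d=40): x=-5.5000 theta=0.2000
Rounded to 4 decimal places: x = -5.5000, theta = 0.2000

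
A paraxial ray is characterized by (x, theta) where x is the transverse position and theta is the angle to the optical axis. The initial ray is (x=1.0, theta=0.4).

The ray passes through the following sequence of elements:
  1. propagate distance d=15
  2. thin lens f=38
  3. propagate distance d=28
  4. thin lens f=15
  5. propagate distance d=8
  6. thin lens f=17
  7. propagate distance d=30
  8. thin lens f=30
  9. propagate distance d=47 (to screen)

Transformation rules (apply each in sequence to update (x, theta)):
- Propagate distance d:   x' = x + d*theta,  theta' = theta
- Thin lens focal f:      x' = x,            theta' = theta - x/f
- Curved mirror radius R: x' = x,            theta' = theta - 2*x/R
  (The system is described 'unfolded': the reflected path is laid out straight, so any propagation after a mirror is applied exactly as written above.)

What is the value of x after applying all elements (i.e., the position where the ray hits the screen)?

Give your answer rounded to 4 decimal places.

Answer: -37.8247

Derivation:
Initial: x=1.0000 theta=0.4000
After 1 (propagate distance d=15): x=7.0000 theta=0.4000
After 2 (thin lens f=38): x=7.0000 theta=41/190 (≈0.2158)
After 3 (propagate distance d=28): x=1239/95 (≈13.0421) theta=41/190 (≈0.2158)
After 4 (thin lens f=15): x=1239/95 (≈13.0421) theta=-621/950 (≈-0.6537)
After 5 (propagate distance d=8): x=3711/475 (≈7.8126) theta=-621/950 (≈-0.6537)
After 6 (thin lens f=17): x=3711/475 (≈7.8126) theta=-17979/16150 (≈-1.1133)
After 7 (propagate distance d=30): x=-206598/8075 (≈-25.5849) theta=-17979/16150 (≈-1.1133)
After 8 (thin lens f=30): x=-206598/8075 (≈-25.5849) theta=-1237/4750 (≈-0.2604)
After 9 (propagate distance d=47 (to screen)): x=-3054343/80750 (≈-37.8247) theta=-1237/4750 (≈-0.2604)
Rounded to 4 decimal places: x = -37.8247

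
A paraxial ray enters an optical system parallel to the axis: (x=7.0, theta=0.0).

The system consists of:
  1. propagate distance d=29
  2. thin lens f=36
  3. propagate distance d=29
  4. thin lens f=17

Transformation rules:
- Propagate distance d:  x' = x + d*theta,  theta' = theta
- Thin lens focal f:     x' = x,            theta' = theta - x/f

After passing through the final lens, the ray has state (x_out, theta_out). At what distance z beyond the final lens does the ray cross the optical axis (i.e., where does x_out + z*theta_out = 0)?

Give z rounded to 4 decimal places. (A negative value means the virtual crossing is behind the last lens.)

Answer: 4.9583

Derivation:
Initial: x=7.0000 theta=0.0000
After 1 (propagate distance d=29): x=7.0000 theta=0.0000
After 2 (thin lens f=36): x=7.0000 theta=-7/36 (≈-0.1944)
After 3 (propagate distance d=29): x=49/36 (≈1.3611) theta=-7/36 (≈-0.1944)
After 4 (thin lens f=17): x=49/36 (≈1.3611) theta=-14/51 (≈-0.2745)
z_focus = -x_out/theta_out = -(49/36)/(-14/51) = 119/24 ≈ 4.9583
Rounded to 4 decimal places: z = 4.9583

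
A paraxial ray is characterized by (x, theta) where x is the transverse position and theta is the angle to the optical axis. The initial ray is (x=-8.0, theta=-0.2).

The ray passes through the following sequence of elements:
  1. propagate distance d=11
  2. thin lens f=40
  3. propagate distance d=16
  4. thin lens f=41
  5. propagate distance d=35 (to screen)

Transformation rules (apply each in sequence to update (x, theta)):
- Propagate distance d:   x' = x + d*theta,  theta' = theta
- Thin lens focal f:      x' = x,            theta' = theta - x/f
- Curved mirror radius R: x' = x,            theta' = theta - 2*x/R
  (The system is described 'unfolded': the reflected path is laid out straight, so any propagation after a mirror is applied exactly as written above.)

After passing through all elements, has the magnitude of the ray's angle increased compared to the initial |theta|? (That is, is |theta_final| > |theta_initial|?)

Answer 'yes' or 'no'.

Initial: x=-8.0000 theta=-0.2000
After 1 (propagate distance d=11): x=-10.2000 theta=-0.2000
After 2 (thin lens f=40): x=-10.2000 theta=0.0550
After 3 (propagate distance d=16): x=-9.3200 theta=0.0550
After 4 (thin lens f=41): x=-9.3200 theta=463/1640 (≈0.2823)
After 5 (propagate distance d=35 (to screen)): x=4601/8200 (≈0.5611) theta=463/1640 (≈0.2823)
|theta_initial|=0.2000 |theta_final|=463/1640 (≈0.2823) -> increased

Answer: yes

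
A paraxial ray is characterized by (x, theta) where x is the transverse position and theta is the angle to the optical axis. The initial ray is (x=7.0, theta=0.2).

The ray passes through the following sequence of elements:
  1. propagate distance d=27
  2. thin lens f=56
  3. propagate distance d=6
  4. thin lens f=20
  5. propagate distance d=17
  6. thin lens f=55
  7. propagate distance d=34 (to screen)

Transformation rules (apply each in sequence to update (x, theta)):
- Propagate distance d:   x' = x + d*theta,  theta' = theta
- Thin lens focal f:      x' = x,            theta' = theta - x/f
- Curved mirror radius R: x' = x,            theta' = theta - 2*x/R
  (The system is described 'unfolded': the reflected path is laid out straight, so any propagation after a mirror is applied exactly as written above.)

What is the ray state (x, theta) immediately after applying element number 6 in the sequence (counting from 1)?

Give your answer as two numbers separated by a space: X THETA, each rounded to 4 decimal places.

Answer: 1.4764 -0.6618

Derivation:
Initial: x=7.0000 theta=0.2000
After 1 (propagate distance d=27): x=12.4000 theta=0.2000
After 2 (thin lens f=56): x=12.4000 theta=-3/140 (≈-0.0214)
After 3 (propagate distance d=6): x=859/70 (≈12.2714) theta=-3/140 (≈-0.0214)
After 4 (thin lens f=20): x=859/70 (≈12.2714) theta=-0.6350
After 5 (propagate distance d=17): x=2067/1400 (≈1.4764) theta=-0.6350
After 6 (thin lens f=55): x=2067/1400 (≈1.4764) theta=-25481/38500 (≈-0.6618)
Rounded to 4 decimal places: x = 1.4764, theta = -0.6618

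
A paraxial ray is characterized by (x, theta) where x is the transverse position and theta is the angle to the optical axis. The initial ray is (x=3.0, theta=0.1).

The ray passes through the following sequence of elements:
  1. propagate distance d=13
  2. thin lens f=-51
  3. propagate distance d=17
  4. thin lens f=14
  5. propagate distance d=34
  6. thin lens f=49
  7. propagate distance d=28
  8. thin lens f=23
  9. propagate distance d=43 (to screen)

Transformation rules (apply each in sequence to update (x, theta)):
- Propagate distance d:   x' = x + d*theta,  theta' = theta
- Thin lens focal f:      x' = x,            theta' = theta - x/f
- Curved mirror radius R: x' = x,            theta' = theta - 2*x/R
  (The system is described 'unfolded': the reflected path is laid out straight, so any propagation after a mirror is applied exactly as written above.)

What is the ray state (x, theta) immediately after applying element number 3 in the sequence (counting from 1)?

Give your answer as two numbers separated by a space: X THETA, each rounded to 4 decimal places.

Initial: x=3.0000 theta=0.1000
After 1 (propagate distance d=13): x=4.3000 theta=0.1000
After 2 (thin lens f=-51): x=4.3000 theta=47/255 (≈0.1843)
After 3 (propagate distance d=17): x=223/30 (≈7.4333) theta=47/255 (≈0.1843)
Rounded to 4 decimal places: x = 7.4333, theta = 0.1843

Answer: 7.4333 0.1843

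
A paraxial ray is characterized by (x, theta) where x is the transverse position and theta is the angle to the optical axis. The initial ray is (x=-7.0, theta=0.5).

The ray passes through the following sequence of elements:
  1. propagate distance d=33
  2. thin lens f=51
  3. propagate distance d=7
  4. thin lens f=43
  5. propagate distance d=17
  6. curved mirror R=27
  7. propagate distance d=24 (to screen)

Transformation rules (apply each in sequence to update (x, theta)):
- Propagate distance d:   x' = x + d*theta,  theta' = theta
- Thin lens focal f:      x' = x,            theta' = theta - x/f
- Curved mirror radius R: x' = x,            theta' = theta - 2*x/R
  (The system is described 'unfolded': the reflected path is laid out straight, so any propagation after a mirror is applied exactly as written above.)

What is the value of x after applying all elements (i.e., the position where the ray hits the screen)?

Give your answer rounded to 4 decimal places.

Initial: x=-7.0000 theta=0.5000
After 1 (propagate distance d=33): x=9.5000 theta=0.5000
After 2 (thin lens f=51): x=9.5000 theta=16/51 (≈0.3137)
After 3 (propagate distance d=7): x=1193/102 (≈11.6961) theta=16/51 (≈0.3137)
After 4 (thin lens f=43): x=1193/102 (≈11.6961) theta=61/1462 (≈0.0417)
After 5 (propagate distance d=17): x=27205/2193 (≈12.4054) theta=61/1462 (≈0.0417)
After 6 (curved mirror R=27): x=27205/2193 (≈12.4054) theta=-103879/118422 (≈-0.8772)
After 7 (propagate distance d=24 (to screen)): x=-170671/19737 (≈-8.6473) theta=-103879/118422 (≈-0.8772)
Rounded to 4 decimal places: x = -8.6473

Answer: -8.6473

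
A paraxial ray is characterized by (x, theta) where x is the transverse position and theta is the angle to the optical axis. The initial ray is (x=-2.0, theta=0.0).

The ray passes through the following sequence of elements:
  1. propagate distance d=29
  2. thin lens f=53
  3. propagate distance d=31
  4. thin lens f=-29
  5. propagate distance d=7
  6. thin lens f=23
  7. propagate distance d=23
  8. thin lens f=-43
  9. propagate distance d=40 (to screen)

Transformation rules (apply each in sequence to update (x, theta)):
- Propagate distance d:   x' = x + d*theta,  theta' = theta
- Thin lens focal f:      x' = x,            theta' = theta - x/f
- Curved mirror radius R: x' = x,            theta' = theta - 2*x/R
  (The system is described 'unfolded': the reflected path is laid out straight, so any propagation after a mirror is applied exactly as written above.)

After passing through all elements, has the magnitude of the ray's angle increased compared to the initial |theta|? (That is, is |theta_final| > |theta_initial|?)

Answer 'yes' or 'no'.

Answer: yes

Derivation:
Initial: x=-2.0000 theta=0.0000
After 1 (propagate distance d=29): x=-2.0000 theta=0.0000
After 2 (thin lens f=53): x=-2.0000 theta=2/53 (≈0.0377)
After 3 (propagate distance d=31): x=-44/53 (≈-0.8302) theta=2/53 (≈0.0377)
After 4 (thin lens f=-29): x=-44/53 (≈-0.8302) theta=14/1537 (≈0.0091)
After 5 (propagate distance d=7): x=-1178/1537 (≈-0.7664) theta=14/1537 (≈0.0091)
After 6 (thin lens f=23): x=-1178/1537 (≈-0.7664) theta=1500/35351 (≈0.0424)
After 7 (propagate distance d=23): x=322/1537 (≈0.2095) theta=1500/35351 (≈0.0424)
After 8 (thin lens f=-43): x=322/1537 (≈0.2095) theta=71906/1520093 (≈0.0473)
After 9 (propagate distance d=40 (to screen)): x=110162/52417 (≈2.1016) theta=71906/1520093 (≈0.0473)
|theta_initial|=0.0000 |theta_final|=71906/1520093 (≈0.0473) -> increased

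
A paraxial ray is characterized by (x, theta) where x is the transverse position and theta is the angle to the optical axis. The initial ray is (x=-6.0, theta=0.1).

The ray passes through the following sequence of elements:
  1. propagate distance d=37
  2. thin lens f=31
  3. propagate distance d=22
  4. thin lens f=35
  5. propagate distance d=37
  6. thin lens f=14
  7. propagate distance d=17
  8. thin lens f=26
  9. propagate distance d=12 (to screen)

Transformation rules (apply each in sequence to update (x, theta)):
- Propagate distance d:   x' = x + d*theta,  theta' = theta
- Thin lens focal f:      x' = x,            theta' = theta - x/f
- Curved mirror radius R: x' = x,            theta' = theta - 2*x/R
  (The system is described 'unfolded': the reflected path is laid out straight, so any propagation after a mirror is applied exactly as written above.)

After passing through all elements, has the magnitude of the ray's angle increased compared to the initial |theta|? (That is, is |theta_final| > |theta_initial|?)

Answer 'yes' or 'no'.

Initial: x=-6.0000 theta=0.1000
After 1 (propagate distance d=37): x=-2.3000 theta=0.1000
After 2 (thin lens f=31): x=-2.3000 theta=27/155 (≈0.1742)
After 3 (propagate distance d=22): x=95/62 (≈1.5323) theta=27/155 (≈0.1742)
After 4 (thin lens f=35): x=95/62 (≈1.5323) theta=283/2170 (≈0.1304)
After 5 (propagate distance d=37): x=6898/1085 (≈6.3576) theta=283/2170 (≈0.1304)
After 6 (thin lens f=14): x=6898/1085 (≈6.3576) theta=-4917/15190 (≈-0.3237)
After 7 (propagate distance d=17): x=12983/15190 (≈0.8547) theta=-4917/15190 (≈-0.3237)
After 8 (thin lens f=26): x=12983/15190 (≈0.8547) theta=-28165/78988 (≈-0.3566)
After 9 (propagate distance d=12 (to screen)): x=-676171/197470 (≈-3.4242) theta=-28165/78988 (≈-0.3566)
|theta_initial|=0.1000 |theta_final|=28165/78988 (≈0.3566) -> increased

Answer: yes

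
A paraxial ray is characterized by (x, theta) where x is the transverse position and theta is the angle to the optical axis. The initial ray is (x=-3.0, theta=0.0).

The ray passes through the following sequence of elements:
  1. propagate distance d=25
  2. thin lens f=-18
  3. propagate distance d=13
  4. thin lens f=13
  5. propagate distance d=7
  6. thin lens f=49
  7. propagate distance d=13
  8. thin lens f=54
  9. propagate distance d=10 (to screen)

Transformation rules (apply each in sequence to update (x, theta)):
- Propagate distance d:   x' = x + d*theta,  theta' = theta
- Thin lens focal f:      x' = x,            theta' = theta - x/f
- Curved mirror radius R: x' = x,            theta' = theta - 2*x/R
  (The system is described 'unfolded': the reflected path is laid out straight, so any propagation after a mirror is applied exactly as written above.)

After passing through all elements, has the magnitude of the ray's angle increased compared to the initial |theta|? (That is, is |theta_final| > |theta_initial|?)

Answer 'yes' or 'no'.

Answer: yes

Derivation:
Initial: x=-3.0000 theta=0.0000
After 1 (propagate distance d=25): x=-3.0000 theta=0.0000
After 2 (thin lens f=-18): x=-3.0000 theta=-1/6 (≈-0.1667)
After 3 (propagate distance d=13): x=-31/6 (≈-5.1667) theta=-1/6 (≈-0.1667)
After 4 (thin lens f=13): x=-31/6 (≈-5.1667) theta=3/13 (≈0.2308)
After 5 (propagate distance d=7): x=-277/78 (≈-3.5513) theta=3/13 (≈0.2308)
After 6 (thin lens f=49): x=-277/78 (≈-3.5513) theta=1159/3822 (≈0.3032)
After 7 (propagate distance d=13): x=249/637 (≈0.3909) theta=1159/3822 (≈0.3032)
After 8 (thin lens f=54): x=249/637 (≈0.3909) theta=1697/5733 (≈0.2960)
After 9 (propagate distance d=10 (to screen)): x=19211/5733 (≈3.3510) theta=1697/5733 (≈0.2960)
|theta_initial|=0.0000 |theta_final|=1697/5733 (≈0.2960) -> increased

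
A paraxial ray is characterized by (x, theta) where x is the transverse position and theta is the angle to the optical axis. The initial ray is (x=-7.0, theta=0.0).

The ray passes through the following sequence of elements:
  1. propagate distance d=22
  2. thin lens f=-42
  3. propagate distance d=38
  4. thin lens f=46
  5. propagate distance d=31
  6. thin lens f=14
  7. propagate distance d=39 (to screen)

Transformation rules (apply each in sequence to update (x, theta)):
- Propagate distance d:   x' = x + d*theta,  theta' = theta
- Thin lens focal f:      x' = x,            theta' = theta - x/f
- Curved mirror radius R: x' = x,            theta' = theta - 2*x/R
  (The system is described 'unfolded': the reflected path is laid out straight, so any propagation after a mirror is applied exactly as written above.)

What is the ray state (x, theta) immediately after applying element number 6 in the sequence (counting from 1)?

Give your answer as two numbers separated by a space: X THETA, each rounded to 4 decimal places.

Answer: -9.5145 0.8028

Derivation:
Initial: x=-7.0000 theta=0.0000
After 1 (propagate distance d=22): x=-7.0000 theta=0.0000
After 2 (thin lens f=-42): x=-7.0000 theta=-1/6 (≈-0.1667)
After 3 (propagate distance d=38): x=-40/3 (≈-13.3333) theta=-1/6 (≈-0.1667)
After 4 (thin lens f=46): x=-40/3 (≈-13.3333) theta=17/138 (≈0.1232)
After 5 (propagate distance d=31): x=-1313/138 (≈-9.5145) theta=17/138 (≈0.1232)
After 6 (thin lens f=14): x=-1313/138 (≈-9.5145) theta=517/644 (≈0.8028)
Rounded to 4 decimal places: x = -9.5145, theta = 0.8028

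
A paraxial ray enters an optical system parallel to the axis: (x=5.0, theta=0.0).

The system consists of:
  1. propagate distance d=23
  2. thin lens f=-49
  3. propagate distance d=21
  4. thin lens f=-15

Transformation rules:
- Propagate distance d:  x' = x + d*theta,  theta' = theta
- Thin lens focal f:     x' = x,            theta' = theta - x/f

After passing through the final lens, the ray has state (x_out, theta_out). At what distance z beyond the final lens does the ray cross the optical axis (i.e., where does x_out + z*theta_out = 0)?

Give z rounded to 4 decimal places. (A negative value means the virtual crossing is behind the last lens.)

Initial: x=5.0000 theta=0.0000
After 1 (propagate distance d=23): x=5.0000 theta=0.0000
After 2 (thin lens f=-49): x=5.0000 theta=5/49 (≈0.1020)
After 3 (propagate distance d=21): x=50/7 (≈7.1429) theta=5/49 (≈0.1020)
After 4 (thin lens f=-15): x=50/7 (≈7.1429) theta=85/147 (≈0.5782)
z_focus = -x_out/theta_out = -(50/7)/(85/147) = -210/17 ≈ -12.3529
Rounded to 4 decimal places: z = -12.3529

Answer: -12.3529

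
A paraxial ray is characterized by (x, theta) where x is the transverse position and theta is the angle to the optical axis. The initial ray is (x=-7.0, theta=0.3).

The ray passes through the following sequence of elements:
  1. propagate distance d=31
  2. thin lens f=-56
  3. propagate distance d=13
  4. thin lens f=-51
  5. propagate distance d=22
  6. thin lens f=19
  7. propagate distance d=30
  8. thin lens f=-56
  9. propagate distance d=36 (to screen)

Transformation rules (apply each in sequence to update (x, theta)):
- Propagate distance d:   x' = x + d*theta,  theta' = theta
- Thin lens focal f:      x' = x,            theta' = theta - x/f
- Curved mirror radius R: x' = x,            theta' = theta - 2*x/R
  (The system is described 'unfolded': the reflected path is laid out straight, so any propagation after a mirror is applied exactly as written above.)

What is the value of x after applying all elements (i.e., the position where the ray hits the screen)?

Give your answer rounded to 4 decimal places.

Answer: -8.4353

Derivation:
Initial: x=-7.0000 theta=0.3000
After 1 (propagate distance d=31): x=2.3000 theta=0.3000
After 2 (thin lens f=-56): x=2.3000 theta=191/560 (≈0.3411)
After 3 (propagate distance d=13): x=3771/560 (≈6.7339) theta=191/560 (≈0.3411)
After 4 (thin lens f=-51): x=3771/560 (≈6.7339) theta=563/1190 (≈0.4731)
After 5 (propagate distance d=22): x=32639/1904 (≈17.1423) theta=563/1190 (≈0.4731)
After 6 (thin lens f=19): x=32639/1904 (≈17.1423) theta=-77619/180880 (≈-0.4291)
After 7 (propagate distance d=30): x=22061/5168 (≈4.2688) theta=-77619/180880 (≈-0.4291)
After 8 (thin lens f=-56): x=22061/5168 (≈4.2688) theta=-510647/1447040 (≈-0.3529)
After 9 (propagate distance d=36 (to screen)): x=-3051553/361760 (≈-8.4353) theta=-510647/1447040 (≈-0.3529)
Rounded to 4 decimal places: x = -8.4353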